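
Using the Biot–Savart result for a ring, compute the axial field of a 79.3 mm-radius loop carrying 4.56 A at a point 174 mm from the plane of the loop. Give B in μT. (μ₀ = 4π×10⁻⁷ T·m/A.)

B ≈ 2.58 μT

On the axis of a circular loop, B = μ₀IR² / [2(R²+z²)^(3/2)].
R² + z² = (0.0793)² + (0.174)² = 0.03656 m², and (R²+z²)^(3/2) = 6.99×10⁻³ m³.
B = (4π×10⁻⁷ × 4.56 × 0.006288) / (2 × 6.99×10⁻³) = 2.58×10⁻⁶ T.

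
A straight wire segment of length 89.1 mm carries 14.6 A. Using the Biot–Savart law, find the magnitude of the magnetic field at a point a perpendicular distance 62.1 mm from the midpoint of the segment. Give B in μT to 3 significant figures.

For a finite straight segment, B = (μ₀I/4πd)(sinθ₁ + sinθ₂), where θ₁, θ₂ are the angles from the perpendicular to each end.
The perpendicular from the point meets the wire at its midpoint, so each end is L/2 = 0.04455 m away along the wire.
sinθ₁ = 0.04455/√(0.04455²+0.0621²) = 0.5829; sinθ₂ = 0.04455/√(0.04455²+0.0621²) = 0.5829.
B = (4π×10⁻⁷ × 14.6) / (4π × 0.0621) × (0.5829 + 0.5829) = 2.74×10⁻⁵ T.

B ≈ 27.4 μT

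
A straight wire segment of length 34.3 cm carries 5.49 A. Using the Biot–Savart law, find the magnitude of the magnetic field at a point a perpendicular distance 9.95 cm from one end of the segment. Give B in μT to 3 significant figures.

B ≈ 5.30 μT

For a finite straight segment, B = (μ₀I/4πd)(sinθ₁ + sinθ₂), where θ₁, θ₂ are the angles from the perpendicular to each end.
The perpendicular foot is at one end, so the two end-offsets along the wire are 0 and L = 0.343 m.
sinθ₁ = 0/√(0²+0.0995²) = 0.0000; sinθ₂ = 0.343/√(0.343²+0.0995²) = 0.9604.
B = (4π×10⁻⁷ × 5.49) / (4π × 0.0995) × (0.0000 + 0.9604) = 5.30×10⁻⁶ T.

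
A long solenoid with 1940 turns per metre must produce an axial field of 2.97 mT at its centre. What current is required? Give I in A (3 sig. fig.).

Inside a long solenoid B = μ₀nI with n = 1940 m⁻¹, so I = B/(μ₀n).
I = 2.97×10⁻³ / (4π×10⁻⁷ × 1940) = 1.22 A.

I ≈ 1.22 A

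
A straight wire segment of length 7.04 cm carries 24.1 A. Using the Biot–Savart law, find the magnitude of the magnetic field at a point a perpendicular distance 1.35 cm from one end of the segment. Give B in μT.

B ≈ 175 μT

For a finite straight segment, B = (μ₀I/4πd)(sinθ₁ + sinθ₂), where θ₁, θ₂ are the angles from the perpendicular to each end.
The perpendicular foot is at one end, so the two end-offsets along the wire are 0 and L = 0.0704 m.
sinθ₁ = 0/√(0²+0.0135²) = 0.0000; sinθ₂ = 0.0704/√(0.0704²+0.0135²) = 0.9821.
B = (4π×10⁻⁷ × 24.1) / (4π × 0.0135) × (0.0000 + 0.9821) = 1.75×10⁻⁴ T.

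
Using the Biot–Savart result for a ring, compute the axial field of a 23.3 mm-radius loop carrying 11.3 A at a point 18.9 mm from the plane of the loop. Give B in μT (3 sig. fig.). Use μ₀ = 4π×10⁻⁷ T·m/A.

B ≈ 143 μT

On the axis of a circular loop, B = μ₀IR² / [2(R²+z²)^(3/2)].
R² + z² = (0.0233)² + (0.0189)² = 0.0009001 m², and (R²+z²)^(3/2) = 2.70×10⁻⁵ m³.
B = (4π×10⁻⁷ × 11.3 × 0.0005429) / (2 × 2.70×10⁻⁵) = 1.43×10⁻⁴ T.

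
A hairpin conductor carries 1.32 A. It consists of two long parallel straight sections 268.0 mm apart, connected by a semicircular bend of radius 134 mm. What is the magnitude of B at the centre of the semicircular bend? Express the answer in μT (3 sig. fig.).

The semicircular arc contributes B_arc = μ₀I·π/(4πR) = μ₀I/(4R) = 3.09×10⁻⁶ T.
Each semi-infinite lead is at perpendicular distance R = 0.134 m from the centre, with the perpendicular foot at its near end, so it contributes μ₀I/(4πR); both point the same way, together 1.97×10⁻⁶ T.
Arc and leads all point the same direction: B = 3.09×10⁻⁶ + 1.97×10⁻⁶ = 5.06×10⁻⁶ T.

B ≈ 5.06 μT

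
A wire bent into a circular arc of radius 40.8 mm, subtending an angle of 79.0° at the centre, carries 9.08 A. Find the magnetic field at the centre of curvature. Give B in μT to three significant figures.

B ≈ 30.7 μT

The Biot–Savart field of a circular arc at its centre is B = μ₀Iφ/(4πR), with φ = 1.379 rad.
B = (4π×10⁻⁷ × 9.08 × 1.379) / (4π × 0.0408) = 3.07×10⁻⁵ T.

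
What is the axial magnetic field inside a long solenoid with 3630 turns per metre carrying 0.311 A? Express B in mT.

B ≈ 1.42 mT

Inside a long solenoid, B = μ₀nI with n = 3630 turns/m.
B = 4π×10⁻⁷ × 3630 × 0.311 = 1.42×10⁻³ T.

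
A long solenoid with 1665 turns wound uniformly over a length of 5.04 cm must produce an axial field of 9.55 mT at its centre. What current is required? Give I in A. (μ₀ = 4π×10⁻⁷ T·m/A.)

Inside a long solenoid B = μ₀nI with n = 3.304×10⁴ m⁻¹, so I = B/(μ₀n).
I = 9.55×10⁻³ / (4π×10⁻⁷ × 3.304×10⁴) = 0.230 A.

I ≈ 0.230 A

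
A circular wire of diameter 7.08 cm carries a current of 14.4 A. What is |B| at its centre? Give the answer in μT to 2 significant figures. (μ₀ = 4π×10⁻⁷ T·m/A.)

B ≈ 260 μT

At the centre of a circular loop the Biot–Savart law gives B = μ₀I/(2R) (so R = 0.0354 m).
B = (4π×10⁻⁷ × 14.4) / (2 × 0.0354) = 2.56×10⁻⁴ T.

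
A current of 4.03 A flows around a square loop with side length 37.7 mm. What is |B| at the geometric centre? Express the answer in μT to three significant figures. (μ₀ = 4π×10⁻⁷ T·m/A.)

Each side is a finite straight segment at perpendicular distance d = a/(2 tan(π/4)) = 0.01885 m from the centre, with end-angles ±π/4.
One side contributes B₁ = (μ₀I/4πd)·2 sin(π/4) = 3.02×10⁻⁵ T.
All 4 sides add in the same direction: B = 4 × 3.02×10⁻⁵ = 1.21×10⁻⁴ T.

B ≈ 121 μT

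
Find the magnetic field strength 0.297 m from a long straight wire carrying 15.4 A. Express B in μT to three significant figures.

For an infinitely long straight wire, B = μ₀I/(2πd).
B = (4π×10⁻⁷ × 15.4) / (2π × 0.297) = 1.04×10⁻⁵ T.

B ≈ 10.4 μT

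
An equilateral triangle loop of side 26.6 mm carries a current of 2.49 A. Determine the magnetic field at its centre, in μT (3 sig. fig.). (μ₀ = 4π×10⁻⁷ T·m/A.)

B ≈ 168 μT

Each side is a finite straight segment at perpendicular distance d = a/(2 tan(π/3)) = 0.007679 m from the centre, with end-angles ±π/3.
One side contributes B₁ = (μ₀I/4πd)·2 sin(π/3) = 5.62×10⁻⁵ T.
All 3 sides add in the same direction: B = 3 × 5.62×10⁻⁵ = 1.68×10⁻⁴ T.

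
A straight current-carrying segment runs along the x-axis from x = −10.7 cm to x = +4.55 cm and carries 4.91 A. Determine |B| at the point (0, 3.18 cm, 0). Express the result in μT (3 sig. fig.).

B ≈ 27.5 μT

For a finite straight segment, B = (μ₀I/4πd)(sinθ₁ + sinθ₂), where θ₁, θ₂ are the angles from the perpendicular to each end.
The perpendicular distance is d = 0.0318 m; the end-offsets along the wire are a = 0.107 m and b = 0.0455 m.
sinθ₁ = 0.107/√(0.107²+0.0318²) = 0.9586; sinθ₂ = 0.0455/√(0.0455²+0.0318²) = 0.8197.
B = (4π×10⁻⁷ × 4.91) / (4π × 0.0318) × (0.9586 + 0.8197) = 2.75×10⁻⁵ T.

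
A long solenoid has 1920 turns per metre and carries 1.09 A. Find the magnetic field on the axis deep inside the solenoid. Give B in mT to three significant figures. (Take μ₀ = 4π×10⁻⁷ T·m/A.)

Inside a long solenoid, B = μ₀nI with n = 1920 turns/m.
B = 4π×10⁻⁷ × 1920 × 1.09 = 2.63×10⁻³ T.

B ≈ 2.63 mT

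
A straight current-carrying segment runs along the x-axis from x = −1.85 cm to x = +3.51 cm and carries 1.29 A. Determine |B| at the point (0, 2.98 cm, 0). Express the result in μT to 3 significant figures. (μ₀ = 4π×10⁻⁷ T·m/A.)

B ≈ 5.58 μT

For a finite straight segment, B = (μ₀I/4πd)(sinθ₁ + sinθ₂), where θ₁, θ₂ are the angles from the perpendicular to each end.
The perpendicular distance is d = 0.0298 m; the end-offsets along the wire are a = 0.0185 m and b = 0.0351 m.
sinθ₁ = 0.0185/√(0.0185²+0.0298²) = 0.5274; sinθ₂ = 0.0351/√(0.0351²+0.0298²) = 0.7623.
B = (4π×10⁻⁷ × 1.29) / (4π × 0.0298) × (0.5274 + 0.7623) = 5.58×10⁻⁶ T.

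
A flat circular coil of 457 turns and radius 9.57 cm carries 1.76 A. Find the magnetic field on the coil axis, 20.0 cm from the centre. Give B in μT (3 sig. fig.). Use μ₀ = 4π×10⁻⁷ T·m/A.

For an N-turn flat coil, B = Nμ₀IR²/[2(R²+z²)^(3/2)] with R = 0.0957 m, z = 0.2 m.
B = 457 × 9.29×10⁻⁷ T = 4.25×10⁻⁴ T.

B ≈ 425 μT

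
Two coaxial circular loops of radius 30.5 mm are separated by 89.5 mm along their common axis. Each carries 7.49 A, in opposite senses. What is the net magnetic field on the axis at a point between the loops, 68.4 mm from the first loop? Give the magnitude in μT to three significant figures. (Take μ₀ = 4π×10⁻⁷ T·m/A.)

Each loop contributes B = μ₀IR²/[2(R²+z²)^(3/2)] on the axis, with z measured from that loop.
Loop 1 (z = 0.0684 m): B₁ = 1.04×10⁻⁵ T. Loop 2 (z = 0.0211 m): B₂ = 8.58×10⁻⁵ T.
The fields oppose: B = |B₁ − B₂| = 7.54×10⁻⁵ T.

B ≈ 75.4 μT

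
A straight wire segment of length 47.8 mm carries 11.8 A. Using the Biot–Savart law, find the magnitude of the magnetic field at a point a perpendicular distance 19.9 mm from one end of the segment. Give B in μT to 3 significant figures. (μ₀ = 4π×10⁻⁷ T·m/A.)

B ≈ 54.7 μT

For a finite straight segment, B = (μ₀I/4πd)(sinθ₁ + sinθ₂), where θ₁, θ₂ are the angles from the perpendicular to each end.
The perpendicular foot is at one end, so the two end-offsets along the wire are 0 and L = 0.0478 m.
sinθ₁ = 0/√(0²+0.0199²) = 0.0000; sinθ₂ = 0.0478/√(0.0478²+0.0199²) = 0.9232.
B = (4π×10⁻⁷ × 11.8) / (4π × 0.0199) × (0.0000 + 0.9232) = 5.47×10⁻⁵ T.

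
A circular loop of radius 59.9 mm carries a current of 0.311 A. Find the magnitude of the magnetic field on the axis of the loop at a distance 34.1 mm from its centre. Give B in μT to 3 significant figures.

B ≈ 2.14 μT

On the axis of a circular loop, B = μ₀IR² / [2(R²+z²)^(3/2)].
R² + z² = (0.0599)² + (0.0341)² = 0.004751 m², and (R²+z²)^(3/2) = 3.27×10⁻⁴ m³.
B = (4π×10⁻⁷ × 0.311 × 0.003588) / (2 × 3.27×10⁻⁴) = 2.14×10⁻⁶ T.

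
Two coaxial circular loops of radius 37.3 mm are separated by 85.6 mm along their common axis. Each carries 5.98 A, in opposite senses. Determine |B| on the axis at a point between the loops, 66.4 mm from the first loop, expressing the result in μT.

Each loop contributes B = μ₀IR²/[2(R²+z²)^(3/2)] on the axis, with z measured from that loop.
Loop 1 (z = 0.0664 m): B₁ = 1.18×10⁻⁵ T. Loop 2 (z = 0.0192 m): B₂ = 7.08×10⁻⁵ T.
The fields oppose: B = |B₁ − B₂| = 5.90×10⁻⁵ T.

B ≈ 59.0 μT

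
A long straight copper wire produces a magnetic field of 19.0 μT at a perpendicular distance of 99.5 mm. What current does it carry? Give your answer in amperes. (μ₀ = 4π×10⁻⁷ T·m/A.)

I ≈ 9.45 A

For a long straight wire B = μ₀I/(2πd), so I = 2πdB/μ₀.
I = 2π × 0.0995 × 1.90×10⁻⁵ / (4π×10⁻⁷) = 9.45 A.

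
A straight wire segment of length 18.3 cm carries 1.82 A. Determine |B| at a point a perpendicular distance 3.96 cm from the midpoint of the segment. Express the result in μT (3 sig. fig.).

For a finite straight segment, B = (μ₀I/4πd)(sinθ₁ + sinθ₂), where θ₁, θ₂ are the angles from the perpendicular to each end.
The perpendicular from the point meets the wire at its midpoint, so each end is L/2 = 0.0915 m away along the wire.
sinθ₁ = 0.0915/√(0.0915²+0.0396²) = 0.9177; sinθ₂ = 0.0915/√(0.0915²+0.0396²) = 0.9177.
B = (4π×10⁻⁷ × 1.82) / (4π × 0.0396) × (0.9177 + 0.9177) = 8.44×10⁻⁶ T.

B ≈ 8.44 μT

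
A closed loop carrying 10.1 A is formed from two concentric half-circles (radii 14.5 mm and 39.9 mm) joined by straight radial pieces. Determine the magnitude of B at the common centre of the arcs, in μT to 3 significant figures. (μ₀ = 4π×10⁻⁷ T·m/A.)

The radial connectors point toward the centre, so dl × r̂ = 0 and they contribute nothing.
Each semicircle gives μ₀I/(4R): inner arc 2.19×10⁻⁴ T, outer arc 7.95×10⁻⁵ T.
The two arcs carry current in opposite angular senses, so their fields oppose: B = |2.19×10⁻⁴ − 7.95×10⁻⁵| = 1.39×10⁻⁴ T.

B ≈ 139 μT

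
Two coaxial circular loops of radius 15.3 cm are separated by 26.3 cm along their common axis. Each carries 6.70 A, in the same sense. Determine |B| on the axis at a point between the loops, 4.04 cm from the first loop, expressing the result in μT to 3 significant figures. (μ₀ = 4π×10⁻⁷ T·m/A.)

Each loop contributes B = μ₀IR²/[2(R²+z²)^(3/2)] on the axis, with z measured from that loop.
Loop 1 (z = 0.0404 m): B₁ = 2.49×10⁻⁵ T. Loop 2 (z = 0.2226 m): B₂ = 5.00×10⁻⁶ T.
The fields add: B = B₁ + B₂ = 2.99×10⁻⁵ T.

B ≈ 29.9 μT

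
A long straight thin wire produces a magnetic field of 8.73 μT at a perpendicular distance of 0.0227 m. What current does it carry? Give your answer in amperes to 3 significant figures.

For a long straight wire B = μ₀I/(2πd), so I = 2πdB/μ₀.
I = 2π × 0.0227 × 8.73×10⁻⁶ / (4π×10⁻⁷) = 0.991 A.

I ≈ 0.991 A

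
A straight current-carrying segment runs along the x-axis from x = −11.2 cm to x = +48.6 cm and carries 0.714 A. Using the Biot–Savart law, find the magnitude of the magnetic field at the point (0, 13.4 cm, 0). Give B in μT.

B ≈ 0.855 μT

For a finite straight segment, B = (μ₀I/4πd)(sinθ₁ + sinθ₂), where θ₁, θ₂ are the angles from the perpendicular to each end.
The perpendicular distance is d = 0.134 m; the end-offsets along the wire are a = 0.112 m and b = 0.486 m.
sinθ₁ = 0.112/√(0.112²+0.134²) = 0.6413; sinθ₂ = 0.486/√(0.486²+0.134²) = 0.9640.
B = (4π×10⁻⁷ × 0.714) / (4π × 0.134) × (0.6413 + 0.9640) = 8.55×10⁻⁷ T.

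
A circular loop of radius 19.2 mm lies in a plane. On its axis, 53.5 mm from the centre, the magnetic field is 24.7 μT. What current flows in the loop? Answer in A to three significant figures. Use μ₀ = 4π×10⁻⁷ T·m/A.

On the axis of a loop, B = μ₀IR²/[2(R²+z²)^(3/2)], so I = 2B(R²+z²)^(3/2)/(μ₀R²).
R² + z² = 0.0003686 + 0.002862 = 0.003231 m²; raised to 3/2 gives 1.84×10⁻⁴ m³.
I = 2 × 2.47×10⁻⁵ × 1.84×10⁻⁴ / (1.26×10⁻⁶ × 0.0003686) = 19.6 A.

I ≈ 19.6 A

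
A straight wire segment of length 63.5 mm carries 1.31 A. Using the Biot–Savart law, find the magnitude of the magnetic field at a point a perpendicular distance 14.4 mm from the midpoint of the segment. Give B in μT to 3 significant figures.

B ≈ 16.6 μT

For a finite straight segment, B = (μ₀I/4πd)(sinθ₁ + sinθ₂), where θ₁, θ₂ are the angles from the perpendicular to each end.
The perpendicular from the point meets the wire at its midpoint, so each end is L/2 = 0.03175 m away along the wire.
sinθ₁ = 0.03175/√(0.03175²+0.0144²) = 0.9107; sinθ₂ = 0.03175/√(0.03175²+0.0144²) = 0.9107.
B = (4π×10⁻⁷ × 1.31) / (4π × 0.0144) × (0.9107 + 0.9107) = 1.66×10⁻⁵ T.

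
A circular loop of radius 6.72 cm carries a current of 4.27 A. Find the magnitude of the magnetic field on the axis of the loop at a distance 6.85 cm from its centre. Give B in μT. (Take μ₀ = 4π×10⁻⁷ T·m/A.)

B ≈ 13.7 μT

On the axis of a circular loop, B = μ₀IR² / [2(R²+z²)^(3/2)].
R² + z² = (0.0672)² + (0.0685)² = 0.009208 m², and (R²+z²)^(3/2) = 8.84×10⁻⁴ m³.
B = (4π×10⁻⁷ × 4.27 × 0.004516) / (2 × 8.84×10⁻⁴) = 1.37×10⁻⁵ T.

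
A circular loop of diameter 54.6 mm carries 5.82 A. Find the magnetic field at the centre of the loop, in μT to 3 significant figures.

At the centre of a circular loop the Biot–Savart law gives B = μ₀I/(2R) (so R = 0.0273 m).
B = (4π×10⁻⁷ × 5.82) / (2 × 0.0273) = 1.34×10⁻⁴ T.

B ≈ 134 μT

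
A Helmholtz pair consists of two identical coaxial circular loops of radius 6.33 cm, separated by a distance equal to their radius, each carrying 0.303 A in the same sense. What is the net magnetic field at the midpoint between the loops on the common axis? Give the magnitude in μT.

Each loop contributes B = μ₀IR²/[2(R²+z²)^(3/2)] on the axis, with z measured from that loop.
Loop 1 (z = 0.03165 m): B₁ = 2.15×10⁻⁶ T. Loop 2 (z = 0.03165 m): B₂ = 2.15×10⁻⁶ T.
The fields add: B = B₁ + B₂ = 4.30×10⁻⁶ T.

B ≈ 4.30 μT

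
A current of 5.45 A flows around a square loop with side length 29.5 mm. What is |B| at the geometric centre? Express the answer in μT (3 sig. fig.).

B ≈ 209 μT

Each side is a finite straight segment at perpendicular distance d = a/(2 tan(π/4)) = 0.01475 m from the centre, with end-angles ±π/4.
One side contributes B₁ = (μ₀I/4πd)·2 sin(π/4) = 5.23×10⁻⁵ T.
All 4 sides add in the same direction: B = 4 × 5.23×10⁻⁵ = 2.09×10⁻⁴ T.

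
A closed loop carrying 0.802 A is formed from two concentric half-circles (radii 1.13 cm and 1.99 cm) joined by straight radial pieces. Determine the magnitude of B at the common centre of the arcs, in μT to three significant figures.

The radial connectors point toward the centre, so dl × r̂ = 0 and they contribute nothing.
Each semicircle gives μ₀I/(4R): inner arc 2.23×10⁻⁵ T, outer arc 1.27×10⁻⁵ T.
The two arcs carry current in opposite angular senses, so their fields oppose: B = |2.23×10⁻⁵ − 1.27×10⁻⁵| = 9.64×10⁻⁶ T.

B ≈ 9.64 μT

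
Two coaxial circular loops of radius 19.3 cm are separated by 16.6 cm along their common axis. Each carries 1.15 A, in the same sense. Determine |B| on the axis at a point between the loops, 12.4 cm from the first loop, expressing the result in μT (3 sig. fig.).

B ≈ 5.72 μT

Each loop contributes B = μ₀IR²/[2(R²+z²)^(3/2)] on the axis, with z measured from that loop.
Loop 1 (z = 0.124 m): B₁ = 2.23×10⁻⁶ T. Loop 2 (z = 0.042 m): B₂ = 3.49×10⁻⁶ T.
The fields add: B = B₁ + B₂ = 5.72×10⁻⁶ T.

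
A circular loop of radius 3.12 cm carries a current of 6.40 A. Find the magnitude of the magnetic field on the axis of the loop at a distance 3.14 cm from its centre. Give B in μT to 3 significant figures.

B ≈ 45.1 μT

On the axis of a circular loop, B = μ₀IR² / [2(R²+z²)^(3/2)].
R² + z² = (0.0312)² + (0.0314)² = 0.001959 m², and (R²+z²)^(3/2) = 8.67×10⁻⁵ m³.
B = (4π×10⁻⁷ × 6.40 × 0.0009734) / (2 × 8.67×10⁻⁵) = 4.51×10⁻⁵ T.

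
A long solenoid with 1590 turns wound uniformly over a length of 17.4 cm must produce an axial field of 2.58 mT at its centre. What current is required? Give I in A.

I ≈ 0.225 A

Inside a long solenoid B = μ₀nI with n = 9138 m⁻¹, so I = B/(μ₀n).
I = 2.58×10⁻³ / (4π×10⁻⁷ × 9138) = 0.225 A.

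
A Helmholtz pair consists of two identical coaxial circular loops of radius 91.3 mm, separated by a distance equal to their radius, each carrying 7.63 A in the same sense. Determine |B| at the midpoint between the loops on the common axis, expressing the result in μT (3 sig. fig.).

B ≈ 75.1 μT

Each loop contributes B = μ₀IR²/[2(R²+z²)^(3/2)] on the axis, with z measured from that loop.
Loop 1 (z = 0.04565 m): B₁ = 3.76×10⁻⁵ T. Loop 2 (z = 0.04565 m): B₂ = 3.76×10⁻⁵ T.
The fields add: B = B₁ + B₂ = 7.51×10⁻⁵ T.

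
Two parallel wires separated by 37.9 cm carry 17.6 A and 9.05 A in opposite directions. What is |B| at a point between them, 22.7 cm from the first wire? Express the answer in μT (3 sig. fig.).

B ≈ 27.4 μT

Each long wire gives B = μ₀I/(2πd). Distances are d₁ = 0.227 m and d₂ = 0.152 m.
B₁ = 1.55×10⁻⁵ T, B₂ = 1.19×10⁻⁵ T.
Between antiparallel currents both contributions point the same way, so they add. B = B₁ + B₂ = 1.55×10⁻⁵ + 1.19×10⁻⁵ = 2.74×10⁻⁵ T.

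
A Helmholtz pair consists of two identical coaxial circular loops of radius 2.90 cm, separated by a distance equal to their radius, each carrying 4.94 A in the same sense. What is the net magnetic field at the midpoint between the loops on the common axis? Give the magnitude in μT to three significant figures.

B ≈ 153 μT

Each loop contributes B = μ₀IR²/[2(R²+z²)^(3/2)] on the axis, with z measured from that loop.
Loop 1 (z = 0.0145 m): B₁ = 7.66×10⁻⁵ T. Loop 2 (z = 0.0145 m): B₂ = 7.66×10⁻⁵ T.
The fields add: B = B₁ + B₂ = 1.53×10⁻⁴ T.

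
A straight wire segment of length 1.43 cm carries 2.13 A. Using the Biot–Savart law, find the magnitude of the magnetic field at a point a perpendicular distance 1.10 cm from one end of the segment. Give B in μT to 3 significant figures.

For a finite straight segment, B = (μ₀I/4πd)(sinθ₁ + sinθ₂), where θ₁, θ₂ are the angles from the perpendicular to each end.
The perpendicular foot is at one end, so the two end-offsets along the wire are 0 and L = 0.0143 m.
sinθ₁ = 0/√(0²+0.011²) = 0.0000; sinθ₂ = 0.0143/√(0.0143²+0.011²) = 0.7926.
B = (4π×10⁻⁷ × 2.13) / (4π × 0.011) × (0.0000 + 0.7926) = 1.53×10⁻⁵ T.

B ≈ 15.3 μT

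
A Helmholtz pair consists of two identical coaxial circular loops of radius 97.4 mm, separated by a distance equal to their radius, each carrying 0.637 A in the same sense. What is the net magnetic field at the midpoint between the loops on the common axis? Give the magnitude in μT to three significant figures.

Each loop contributes B = μ₀IR²/[2(R²+z²)^(3/2)] on the axis, with z measured from that loop.
Loop 1 (z = 0.0487 m): B₁ = 2.94×10⁻⁶ T. Loop 2 (z = 0.0487 m): B₂ = 2.94×10⁻⁶ T.
The fields add: B = B₁ + B₂ = 5.88×10⁻⁶ T.

B ≈ 5.88 μT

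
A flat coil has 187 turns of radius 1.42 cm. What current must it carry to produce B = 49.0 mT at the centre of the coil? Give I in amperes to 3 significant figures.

I ≈ 5.92 A

For an N-turn coil, B = Nμ₀I/(2R) with R = 0.0142 m, so I = 2RB/(Nμ₀) = 2 × 0.0142 × 4.90×10⁻² / (187 × 4π×10⁻⁷) = 5.92 A.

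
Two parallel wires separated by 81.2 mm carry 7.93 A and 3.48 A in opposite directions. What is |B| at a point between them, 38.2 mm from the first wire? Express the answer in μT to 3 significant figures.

B ≈ 57.7 μT

Each long wire gives B = μ₀I/(2πd). Distances are d₁ = 0.0382 m and d₂ = 0.043 m.
B₁ = 4.15×10⁻⁵ T, B₂ = 1.62×10⁻⁵ T.
Between antiparallel currents both contributions point the same way, so they add. B = B₁ + B₂ = 4.15×10⁻⁵ + 1.62×10⁻⁵ = 5.77×10⁻⁵ T.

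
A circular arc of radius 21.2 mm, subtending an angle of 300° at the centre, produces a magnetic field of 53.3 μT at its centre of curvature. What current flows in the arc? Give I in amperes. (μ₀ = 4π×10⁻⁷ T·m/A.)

For a circular arc, B = μ₀Iφ/(4πR) with φ in radians; here φ = 5.236 rad.
So I = 4πRB/(μ₀φ) = 4π × 0.0212 × 5.33×10⁻⁵ / (4π×10⁻⁷ × 5.236) = 2.16 A.

I ≈ 2.16 A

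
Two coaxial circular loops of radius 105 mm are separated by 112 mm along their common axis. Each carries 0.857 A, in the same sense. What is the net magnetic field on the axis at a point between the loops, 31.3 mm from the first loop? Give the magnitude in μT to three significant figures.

B ≈ 7.07 μT

Each loop contributes B = μ₀IR²/[2(R²+z²)^(3/2)] on the axis, with z measured from that loop.
Loop 1 (z = 0.0313 m): B₁ = 4.51×10⁻⁶ T. Loop 2 (z = 0.0807 m): B₂ = 2.56×10⁻⁶ T.
The fields add: B = B₁ + B₂ = 7.07×10⁻⁶ T.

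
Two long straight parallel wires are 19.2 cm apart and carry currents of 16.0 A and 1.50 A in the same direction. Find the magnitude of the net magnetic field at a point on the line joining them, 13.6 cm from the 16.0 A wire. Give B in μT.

B ≈ 18.2 μT

Each long wire gives B = μ₀I/(2πd). Distances are d₁ = 0.136 m and d₂ = 0.056 m.
B₁ = 2.35×10⁻⁵ T, B₂ = 5.36×10⁻⁶ T.
Between parallel currents the two contributions point in opposite directions, so they subtract. B = |B₁ − B₂| = |2.35×10⁻⁵ − 5.36×10⁻⁶| = 1.82×10⁻⁵ T.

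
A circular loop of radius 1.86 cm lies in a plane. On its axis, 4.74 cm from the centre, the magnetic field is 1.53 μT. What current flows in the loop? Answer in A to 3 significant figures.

On the axis of a loop, B = μ₀IR²/[2(R²+z²)^(3/2)], so I = 2B(R²+z²)^(3/2)/(μ₀R²).
R² + z² = 0.000346 + 0.002247 = 0.002593 m²; raised to 3/2 gives 1.32×10⁻⁴ m³.
I = 2 × 1.53×10⁻⁶ × 1.32×10⁻⁴ / (1.26×10⁻⁶ × 0.000346) = 0.929 A.

I ≈ 0.929 A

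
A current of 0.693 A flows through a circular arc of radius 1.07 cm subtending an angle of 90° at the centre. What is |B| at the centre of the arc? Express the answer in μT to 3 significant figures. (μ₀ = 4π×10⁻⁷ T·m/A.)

B ≈ 10.2 μT

The Biot–Savart field of a circular arc at its centre is B = μ₀Iφ/(4πR), with φ = 1.571 rad.
B = (4π×10⁻⁷ × 0.693 × 1.571) / (4π × 0.0107) = 1.02×10⁻⁵ T.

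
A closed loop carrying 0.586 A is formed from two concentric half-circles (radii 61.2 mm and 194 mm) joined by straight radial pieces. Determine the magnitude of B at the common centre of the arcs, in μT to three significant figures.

B ≈ 2.06 μT

The radial connectors point toward the centre, so dl × r̂ = 0 and they contribute nothing.
Each semicircle gives μ₀I/(4R): inner arc 3.01×10⁻⁶ T, outer arc 9.49×10⁻⁷ T.
The two arcs carry current in opposite angular senses, so their fields oppose: B = |3.01×10⁻⁶ − 9.49×10⁻⁷| = 2.06×10⁻⁶ T.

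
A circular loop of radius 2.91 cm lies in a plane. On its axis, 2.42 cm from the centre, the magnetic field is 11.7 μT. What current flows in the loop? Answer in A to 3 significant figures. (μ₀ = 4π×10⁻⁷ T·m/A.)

On the axis of a loop, B = μ₀IR²/[2(R²+z²)^(3/2)], so I = 2B(R²+z²)^(3/2)/(μ₀R²).
R² + z² = 0.0008468 + 0.0005856 = 0.001432 m²; raised to 3/2 gives 5.42×10⁻⁵ m³.
I = 2 × 1.17×10⁻⁵ × 5.42×10⁻⁵ / (1.26×10⁻⁶ × 0.0008468) = 1.19 A.

I ≈ 1.19 A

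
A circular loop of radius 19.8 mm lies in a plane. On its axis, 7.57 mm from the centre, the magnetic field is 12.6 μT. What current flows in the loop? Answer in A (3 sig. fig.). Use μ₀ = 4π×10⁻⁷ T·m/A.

On the axis of a loop, B = μ₀IR²/[2(R²+z²)^(3/2)], so I = 2B(R²+z²)^(3/2)/(μ₀R²).
R² + z² = 0.000392 + 5.730×10⁻⁵ = 0.0004493 m²; raised to 3/2 gives 9.53×10⁻⁶ m³.
I = 2 × 1.26×10⁻⁵ × 9.53×10⁻⁶ / (1.26×10⁻⁶ × 0.000392) = 0.487 A.

I ≈ 0.487 A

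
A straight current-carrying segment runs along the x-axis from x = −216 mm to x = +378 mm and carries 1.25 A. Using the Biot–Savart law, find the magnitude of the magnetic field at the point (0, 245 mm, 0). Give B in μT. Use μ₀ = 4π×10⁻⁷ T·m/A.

For a finite straight segment, B = (μ₀I/4πd)(sinθ₁ + sinθ₂), where θ₁, θ₂ are the angles from the perpendicular to each end.
The perpendicular distance is d = 0.245 m; the end-offsets along the wire are a = 0.216 m and b = 0.378 m.
sinθ₁ = 0.216/√(0.216²+0.245²) = 0.6613; sinθ₂ = 0.378/√(0.378²+0.245²) = 0.8392.
B = (4π×10⁻⁷ × 1.25) / (4π × 0.245) × (0.6613 + 0.8392) = 7.66×10⁻⁷ T.

B ≈ 0.766 μT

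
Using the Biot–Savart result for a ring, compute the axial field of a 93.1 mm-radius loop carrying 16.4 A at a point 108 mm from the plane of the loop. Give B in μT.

B ≈ 30.8 μT

On the axis of a circular loop, B = μ₀IR² / [2(R²+z²)^(3/2)].
R² + z² = (0.0931)² + (0.108)² = 0.02033 m², and (R²+z²)^(3/2) = 2.90×10⁻³ m³.
B = (4π×10⁻⁷ × 16.4 × 0.008668) / (2 × 2.90×10⁻³) = 3.08×10⁻⁵ T.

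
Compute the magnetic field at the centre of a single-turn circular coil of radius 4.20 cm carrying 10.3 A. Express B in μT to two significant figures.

At the centre of a circular loop the Biot–Savart law gives B = μ₀I/(2R).
B = (4π×10⁻⁷ × 10.3) / (2 × 0.042) = 1.54×10⁻⁴ T.

B ≈ 150 μT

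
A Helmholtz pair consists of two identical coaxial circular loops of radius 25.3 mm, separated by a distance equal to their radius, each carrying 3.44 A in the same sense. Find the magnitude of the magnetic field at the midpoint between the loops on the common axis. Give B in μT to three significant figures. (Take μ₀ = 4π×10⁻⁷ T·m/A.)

Each loop contributes B = μ₀IR²/[2(R²+z²)^(3/2)] on the axis, with z measured from that loop.
Loop 1 (z = 0.01265 m): B₁ = 6.11×10⁻⁵ T. Loop 2 (z = 0.01265 m): B₂ = 6.11×10⁻⁵ T.
The fields add: B = B₁ + B₂ = 1.22×10⁻⁴ T.

B ≈ 122 μT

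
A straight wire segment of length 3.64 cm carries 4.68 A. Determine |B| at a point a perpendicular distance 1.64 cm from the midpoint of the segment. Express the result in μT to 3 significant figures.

B ≈ 42.4 μT

For a finite straight segment, B = (μ₀I/4πd)(sinθ₁ + sinθ₂), where θ₁, θ₂ are the angles from the perpendicular to each end.
The perpendicular from the point meets the wire at its midpoint, so each end is L/2 = 0.0182 m away along the wire.
sinθ₁ = 0.0182/√(0.0182²+0.0164²) = 0.7429; sinθ₂ = 0.0182/√(0.0182²+0.0164²) = 0.7429.
B = (4π×10⁻⁷ × 4.68) / (4π × 0.0164) × (0.7429 + 0.7429) = 4.24×10⁻⁵ T.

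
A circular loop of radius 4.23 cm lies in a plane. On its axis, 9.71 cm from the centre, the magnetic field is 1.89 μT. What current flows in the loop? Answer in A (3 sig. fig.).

On the axis of a loop, B = μ₀IR²/[2(R²+z²)^(3/2)], so I = 2B(R²+z²)^(3/2)/(μ₀R²).
R² + z² = 0.001789 + 0.009428 = 0.01122 m²; raised to 3/2 gives 1.19×10⁻³ m³.
I = 2 × 1.89×10⁻⁶ × 1.19×10⁻³ / (1.26×10⁻⁶ × 0.001789) = 2.00 A.

I ≈ 2.00 A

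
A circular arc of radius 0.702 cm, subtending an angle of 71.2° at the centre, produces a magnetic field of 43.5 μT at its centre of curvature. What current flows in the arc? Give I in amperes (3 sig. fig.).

I ≈ 2.46 A

For a circular arc, B = μ₀Iφ/(4πR) with φ in radians; here φ = 1.243 rad.
So I = 4πRB/(μ₀φ) = 4π × 0.00702 × 4.35×10⁻⁵ / (4π×10⁻⁷ × 1.243) = 2.46 A.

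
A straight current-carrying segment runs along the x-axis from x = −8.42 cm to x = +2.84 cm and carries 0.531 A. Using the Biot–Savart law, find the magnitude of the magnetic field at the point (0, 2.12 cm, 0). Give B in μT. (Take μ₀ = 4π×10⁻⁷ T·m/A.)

For a finite straight segment, B = (μ₀I/4πd)(sinθ₁ + sinθ₂), where θ₁, θ₂ are the angles from the perpendicular to each end.
The perpendicular distance is d = 0.0212 m; the end-offsets along the wire are a = 0.0842 m and b = 0.0284 m.
sinθ₁ = 0.0842/√(0.0842²+0.0212²) = 0.9697; sinθ₂ = 0.0284/√(0.0284²+0.0212²) = 0.8014.
B = (4π×10⁻⁷ × 0.531) / (4π × 0.0212) × (0.9697 + 0.8014) = 4.44×10⁻⁶ T.

B ≈ 4.44 μT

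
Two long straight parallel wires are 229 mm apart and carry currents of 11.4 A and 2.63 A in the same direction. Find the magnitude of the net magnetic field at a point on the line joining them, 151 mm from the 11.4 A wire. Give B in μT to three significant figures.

B ≈ 8.36 μT

Each long wire gives B = μ₀I/(2πd). Distances are d₁ = 0.151 m and d₂ = 0.078 m.
B₁ = 1.51×10⁻⁵ T, B₂ = 6.74×10⁻⁶ T.
Between parallel currents the two contributions point in opposite directions, so they subtract. B = |B₁ − B₂| = |1.51×10⁻⁵ − 6.74×10⁻⁶| = 8.36×10⁻⁶ T.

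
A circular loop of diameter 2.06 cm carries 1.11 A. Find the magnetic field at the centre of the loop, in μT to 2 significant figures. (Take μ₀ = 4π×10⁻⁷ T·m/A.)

At the centre of a circular loop the Biot–Savart law gives B = μ₀I/(2R) (so R = 0.0103 m).
B = (4π×10⁻⁷ × 1.11) / (2 × 0.0103) = 6.77×10⁻⁵ T.

B ≈ 68 μT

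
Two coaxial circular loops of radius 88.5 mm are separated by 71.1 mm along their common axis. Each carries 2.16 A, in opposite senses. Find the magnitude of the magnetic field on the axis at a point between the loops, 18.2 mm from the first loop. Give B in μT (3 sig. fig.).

B ≈ 4.71 μT

Each loop contributes B = μ₀IR²/[2(R²+z²)^(3/2)] on the axis, with z measured from that loop.
Loop 1 (z = 0.0182 m): B₁ = 1.44×10⁻⁵ T. Loop 2 (z = 0.0529 m): B₂ = 9.70×10⁻⁶ T.
The fields oppose: B = |B₁ − B₂| = 4.71×10⁻⁶ T.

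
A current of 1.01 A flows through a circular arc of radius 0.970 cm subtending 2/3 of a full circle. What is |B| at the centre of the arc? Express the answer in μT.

The Biot–Savart field of a circular arc at its centre is B = μ₀Iφ/(4πR), with φ = 4.189 rad.
B = (4π×10⁻⁷ × 1.01 × 4.189) / (4π × 0.0097) = 4.36×10⁻⁵ T.

B ≈ 43.6 μT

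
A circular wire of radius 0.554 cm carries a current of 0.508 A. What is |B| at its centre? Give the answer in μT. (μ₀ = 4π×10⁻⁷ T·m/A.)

At the centre of a circular loop the Biot–Savart law gives B = μ₀I/(2R).
B = (4π×10⁻⁷ × 0.508) / (2 × 0.00554) = 5.76×10⁻⁵ T.

B ≈ 57.6 μT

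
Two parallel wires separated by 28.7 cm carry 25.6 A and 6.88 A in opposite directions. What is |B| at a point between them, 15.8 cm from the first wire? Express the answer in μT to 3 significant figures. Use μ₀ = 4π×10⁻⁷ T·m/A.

Each long wire gives B = μ₀I/(2πd). Distances are d₁ = 0.158 m and d₂ = 0.129 m.
B₁ = 3.24×10⁻⁵ T, B₂ = 1.07×10⁻⁵ T.
Between antiparallel currents both contributions point the same way, so they add. B = B₁ + B₂ = 3.24×10⁻⁵ + 1.07×10⁻⁵ = 4.31×10⁻⁵ T.

B ≈ 43.1 μT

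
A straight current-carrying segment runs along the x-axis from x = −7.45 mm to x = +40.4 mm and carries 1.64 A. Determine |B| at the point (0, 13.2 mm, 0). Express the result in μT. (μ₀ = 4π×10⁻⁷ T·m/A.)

B ≈ 17.9 μT

For a finite straight segment, B = (μ₀I/4πd)(sinθ₁ + sinθ₂), where θ₁, θ₂ are the angles from the perpendicular to each end.
The perpendicular distance is d = 0.0132 m; the end-offsets along the wire are a = 0.00745 m and b = 0.0404 m.
sinθ₁ = 0.00745/√(0.00745²+0.0132²) = 0.4915; sinθ₂ = 0.0404/√(0.0404²+0.0132²) = 0.9505.
B = (4π×10⁻⁷ × 1.64) / (4π × 0.0132) × (0.4915 + 0.9505) = 1.79×10⁻⁵ T.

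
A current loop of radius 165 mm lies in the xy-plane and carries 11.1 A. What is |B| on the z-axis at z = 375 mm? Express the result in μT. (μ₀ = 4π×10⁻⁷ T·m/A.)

On the axis of a circular loop, B = μ₀IR² / [2(R²+z²)^(3/2)].
R² + z² = (0.165)² + (0.375)² = 0.1678 m², and (R²+z²)^(3/2) = 6.88×10⁻² m³.
B = (4π×10⁻⁷ × 11.1 × 0.02723) / (2 × 6.88×10⁻²) = 2.76×10⁻⁶ T.

B ≈ 2.76 μT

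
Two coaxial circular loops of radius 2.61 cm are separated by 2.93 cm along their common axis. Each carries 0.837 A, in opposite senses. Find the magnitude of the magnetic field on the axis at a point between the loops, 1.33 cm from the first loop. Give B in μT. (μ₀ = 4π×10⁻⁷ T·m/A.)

B ≈ 1.77 μT

Each loop contributes B = μ₀IR²/[2(R²+z²)^(3/2)] on the axis, with z measured from that loop.
Loop 1 (z = 0.0133 m): B₁ = 1.43×10⁻⁵ T. Loop 2 (z = 0.016 m): B₂ = 1.25×10⁻⁵ T.
The fields oppose: B = |B₁ − B₂| = 1.77×10⁻⁶ T.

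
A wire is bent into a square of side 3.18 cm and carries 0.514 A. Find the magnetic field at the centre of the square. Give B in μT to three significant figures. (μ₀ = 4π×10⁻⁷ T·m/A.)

Each side is a finite straight segment at perpendicular distance d = a/(2 tan(π/4)) = 0.0159 m from the centre, with end-angles ±π/4.
One side contributes B₁ = (μ₀I/4πd)·2 sin(π/4) = 4.57×10⁻⁶ T.
All 4 sides add in the same direction: B = 4 × 4.57×10⁻⁶ = 1.83×10⁻⁵ T.

B ≈ 18.3 μT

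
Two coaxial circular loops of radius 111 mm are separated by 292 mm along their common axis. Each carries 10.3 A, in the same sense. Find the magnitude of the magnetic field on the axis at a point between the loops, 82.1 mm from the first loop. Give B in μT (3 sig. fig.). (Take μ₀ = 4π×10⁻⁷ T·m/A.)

Each loop contributes B = μ₀IR²/[2(R²+z²)^(3/2)] on the axis, with z measured from that loop.
Loop 1 (z = 0.0821 m): B₁ = 3.03×10⁻⁵ T. Loop 2 (z = 0.2099 m): B₂ = 5.96×10⁻⁶ T.
The fields add: B = B₁ + B₂ = 3.63×10⁻⁵ T.

B ≈ 36.3 μT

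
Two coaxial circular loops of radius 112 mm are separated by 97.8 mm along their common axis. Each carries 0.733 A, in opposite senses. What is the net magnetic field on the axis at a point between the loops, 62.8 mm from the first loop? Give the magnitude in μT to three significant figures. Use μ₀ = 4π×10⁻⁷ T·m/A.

Each loop contributes B = μ₀IR²/[2(R²+z²)^(3/2)] on the axis, with z measured from that loop.
Loop 1 (z = 0.0628 m): B₁ = 2.73×10⁻⁶ T. Loop 2 (z = 0.035 m): B₂ = 3.58×10⁻⁶ T.
The fields oppose: B = |B₁ − B₂| = 8.47×10⁻⁷ T.

B ≈ 0.847 μT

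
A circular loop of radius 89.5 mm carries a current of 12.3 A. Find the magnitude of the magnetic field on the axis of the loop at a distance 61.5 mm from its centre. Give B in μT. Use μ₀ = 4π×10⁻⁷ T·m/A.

On the axis of a circular loop, B = μ₀IR² / [2(R²+z²)^(3/2)].
R² + z² = (0.0895)² + (0.0615)² = 0.01179 m², and (R²+z²)^(3/2) = 1.28×10⁻³ m³.
B = (4π×10⁻⁷ × 12.3 × 0.00801) / (2 × 1.28×10⁻³) = 4.83×10⁻⁵ T.

B ≈ 48.3 μT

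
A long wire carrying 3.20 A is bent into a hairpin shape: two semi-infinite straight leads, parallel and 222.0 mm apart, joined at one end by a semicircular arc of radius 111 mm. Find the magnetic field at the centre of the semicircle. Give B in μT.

B ≈ 14.8 μT

The semicircular arc contributes B_arc = μ₀I·π/(4πR) = μ₀I/(4R) = 9.06×10⁻⁶ T.
Each semi-infinite lead is at perpendicular distance R = 0.111 m from the centre, with the perpendicular foot at its near end, so it contributes μ₀I/(4πR); both point the same way, together 5.77×10⁻⁶ T.
Arc and leads all point the same direction: B = 9.06×10⁻⁶ + 5.77×10⁻⁶ = 1.48×10⁻⁵ T.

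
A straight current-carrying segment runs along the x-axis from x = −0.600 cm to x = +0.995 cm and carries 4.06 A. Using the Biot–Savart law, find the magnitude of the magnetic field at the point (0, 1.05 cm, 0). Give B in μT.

For a finite straight segment, B = (μ₀I/4πd)(sinθ₁ + sinθ₂), where θ₁, θ₂ are the angles from the perpendicular to each end.
The perpendicular distance is d = 0.0105 m; the end-offsets along the wire are a = 0.006 m and b = 0.00995 m.
sinθ₁ = 0.006/√(0.006²+0.0105²) = 0.4961; sinθ₂ = 0.00995/√(0.00995²+0.0105²) = 0.6878.
B = (4π×10⁻⁷ × 4.06) / (4π × 0.0105) × (0.4961 + 0.6878) = 4.58×10⁻⁵ T.

B ≈ 45.8 μT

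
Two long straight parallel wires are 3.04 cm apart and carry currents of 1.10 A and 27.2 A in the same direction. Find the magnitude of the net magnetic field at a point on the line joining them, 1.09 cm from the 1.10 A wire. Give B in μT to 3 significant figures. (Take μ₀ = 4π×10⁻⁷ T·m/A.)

Each long wire gives B = μ₀I/(2πd). Distances are d₁ = 0.0109 m and d₂ = 0.0195 m.
B₁ = 2.02×10⁻⁵ T, B₂ = 2.79×10⁻⁴ T.
Between parallel currents the two contributions point in opposite directions, so they subtract. B = |B₁ − B₂| = |2.02×10⁻⁵ − 2.79×10⁻⁴| = 2.59×10⁻⁴ T.

B ≈ 259 μT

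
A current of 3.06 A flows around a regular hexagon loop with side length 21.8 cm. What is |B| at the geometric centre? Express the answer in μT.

B ≈ 9.72 μT

Each side is a finite straight segment at perpendicular distance d = a/(2 tan(π/6)) = 0.1888 m from the centre, with end-angles ±π/6.
One side contributes B₁ = (μ₀I/4πd)·2 sin(π/6) = 1.62×10⁻⁶ T.
All 6 sides add in the same direction: B = 6 × 1.62×10⁻⁶ = 9.72×10⁻⁶ T.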